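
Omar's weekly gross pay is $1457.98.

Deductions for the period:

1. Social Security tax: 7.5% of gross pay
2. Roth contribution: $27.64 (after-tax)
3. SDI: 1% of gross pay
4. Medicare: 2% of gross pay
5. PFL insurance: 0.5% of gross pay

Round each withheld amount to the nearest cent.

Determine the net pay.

SDI: $1457.98 × 0.01 = $14.58
Medicare: $1457.98 × 0.02 = $29.16
Social Security tax: $1457.98 × 0.075 = $109.35
PFL insurance: $1457.98 × 0.005 = $7.29
Roth contribution: $27.64
Total deductions = $14.58 + $29.16 + $109.35 + $7.29 + $27.64 = $188.02
Net pay = $1457.98 − $188.02 = $1269.96

$1269.96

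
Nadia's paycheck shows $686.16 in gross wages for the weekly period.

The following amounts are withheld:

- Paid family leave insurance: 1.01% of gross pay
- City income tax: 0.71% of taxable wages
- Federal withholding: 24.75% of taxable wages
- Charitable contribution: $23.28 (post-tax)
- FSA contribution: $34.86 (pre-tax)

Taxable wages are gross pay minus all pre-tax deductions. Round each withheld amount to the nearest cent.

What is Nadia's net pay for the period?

FSA contribution: $34.86
Taxable wages = $686.16 − $34.86 = $651.30
Federal withholding: $651.30 × 0.2475 = $161.20
City income tax: $651.30 × 0.0071 = $4.62
Paid family leave insurance: $686.16 × 0.0101 = $6.93
Charitable contribution: $23.28
Total deductions = $34.86 + $161.20 + $4.62 + $6.93 + $23.28 = $230.89
Net pay = $686.16 − $230.89 = $455.27

$455.27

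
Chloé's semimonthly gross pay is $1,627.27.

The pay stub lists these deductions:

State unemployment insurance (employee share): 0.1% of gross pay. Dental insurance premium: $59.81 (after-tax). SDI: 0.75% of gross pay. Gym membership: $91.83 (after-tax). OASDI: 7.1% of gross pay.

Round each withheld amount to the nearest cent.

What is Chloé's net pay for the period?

State unemployment insurance (employee share): $1,627.27 × 0.001 = $1.63
SDI: $1,627.27 × 0.0075 = $12.20
OASDI: $1,627.27 × 0.071 = $115.54
Dental insurance premium: $59.81
Gym membership: $91.83
Total deductions = $1.63 + $12.20 + $115.54 + $59.81 + $91.83 = $281.01
Net pay = $1,627.27 − $281.01 = $1,346.26

$1,346.26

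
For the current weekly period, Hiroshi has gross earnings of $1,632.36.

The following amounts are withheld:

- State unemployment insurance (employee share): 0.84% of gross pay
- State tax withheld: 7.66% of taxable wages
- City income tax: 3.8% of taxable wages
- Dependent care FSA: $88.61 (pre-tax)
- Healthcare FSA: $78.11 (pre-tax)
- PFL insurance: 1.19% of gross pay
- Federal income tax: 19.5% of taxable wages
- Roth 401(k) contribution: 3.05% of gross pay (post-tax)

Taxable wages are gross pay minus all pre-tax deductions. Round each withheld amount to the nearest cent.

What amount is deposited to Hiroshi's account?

Dependent care FSA: $88.61
Healthcare FSA: $78.11
Pre-tax total = $88.61 + $78.11 = $166.72
Taxable wages = $1,632.36 − $166.72 = $1,465.64
Federal income tax: $1,465.64 × 0.195 = $285.80
City income tax: $1,465.64 × 0.038 = $55.69
State tax withheld: $1,465.64 × 0.0766 = $112.27
State unemployment insurance (employee share): $1,632.36 × 0.0084 = $13.71
PFL insurance: $1,632.36 × 0.0119 = $19.43
Roth 401(k) contribution: $1,632.36 × 0.0305 = $49.79
Total deductions = $88.61 + $78.11 + $285.80 + $55.69 + $112.27 + $13.71 + $19.43 + $49.79 = $703.41
Net pay = $1,632.36 − $703.41 = $928.95

$928.95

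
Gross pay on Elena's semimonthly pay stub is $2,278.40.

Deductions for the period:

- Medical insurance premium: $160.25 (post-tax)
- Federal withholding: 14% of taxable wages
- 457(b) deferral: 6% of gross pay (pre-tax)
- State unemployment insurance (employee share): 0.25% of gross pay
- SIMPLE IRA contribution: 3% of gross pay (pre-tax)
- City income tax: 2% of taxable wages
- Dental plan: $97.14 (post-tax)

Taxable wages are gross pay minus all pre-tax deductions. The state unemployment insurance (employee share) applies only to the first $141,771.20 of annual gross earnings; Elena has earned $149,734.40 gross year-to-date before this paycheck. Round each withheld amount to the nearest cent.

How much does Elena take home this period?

$1,484.22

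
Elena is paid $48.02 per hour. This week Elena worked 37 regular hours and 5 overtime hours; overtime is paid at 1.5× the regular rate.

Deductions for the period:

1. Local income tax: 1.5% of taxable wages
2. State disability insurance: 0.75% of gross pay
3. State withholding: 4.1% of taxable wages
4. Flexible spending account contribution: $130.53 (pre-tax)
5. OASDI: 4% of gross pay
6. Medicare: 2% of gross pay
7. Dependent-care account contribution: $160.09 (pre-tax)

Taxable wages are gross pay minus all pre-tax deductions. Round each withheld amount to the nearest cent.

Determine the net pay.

$1,598.63

Regular pay: 37 × $48.02 = $1,776.74
Overtime pay: 5 × $48.02 × 1.5 = $360.15
Gross pay = $1,776.74 + $360.15 = $2,136.89
Flexible spending account contribution: $130.53
Dependent-care account contribution: $160.09
Pre-tax total = $130.53 + $160.09 = $290.62
Taxable wages = $2,136.89 − $290.62 = $1,846.27
Local income tax: $1,846.27 × 0.015 = $27.69
State withholding: $1,846.27 × 0.041 = $75.70
OASDI: $2,136.89 × 0.04 = $85.48
Medicare: $2,136.89 × 0.02 = $42.74
State disability insurance: $2,136.89 × 0.0075 = $16.03
Total deductions = $130.53 + $160.09 + $27.69 + $75.70 + $85.48 + $42.74 + $16.03 = $538.26
Net pay = $2,136.89 − $538.26 = $1,598.63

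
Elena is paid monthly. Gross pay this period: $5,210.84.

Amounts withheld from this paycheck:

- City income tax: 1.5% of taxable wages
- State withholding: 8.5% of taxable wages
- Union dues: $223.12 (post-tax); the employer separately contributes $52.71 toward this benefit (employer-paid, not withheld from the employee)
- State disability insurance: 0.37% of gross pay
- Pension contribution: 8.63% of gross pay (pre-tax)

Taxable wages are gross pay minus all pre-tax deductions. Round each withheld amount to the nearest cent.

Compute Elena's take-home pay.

$4,042.62

Pension contribution: $5,210.84 × 0.0863 = $449.70
Taxable wages = $5,210.84 − $449.70 = $4,761.14
State withholding: $4,761.14 × 0.085 = $404.70
City income tax: $4,761.14 × 0.015 = $71.42
State disability insurance: $5,210.84 × 0.0037 = $19.28
Union dues: $223.12
(Employer's $52.71 toward union dues is not withheld from the employee.)
Total deductions = $449.70 + $404.70 + $71.42 + $19.28 + $223.12 = $1,168.22
Net pay = $5,210.84 − $1,168.22 = $4,042.62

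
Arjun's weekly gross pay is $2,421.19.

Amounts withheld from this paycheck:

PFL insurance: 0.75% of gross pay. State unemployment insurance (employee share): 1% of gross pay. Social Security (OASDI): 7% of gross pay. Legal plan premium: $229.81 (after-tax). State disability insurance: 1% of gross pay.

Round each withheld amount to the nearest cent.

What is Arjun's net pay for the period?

$1,955.32

State disability insurance: $2,421.19 × 0.01 = $24.21
State unemployment insurance (employee share): $2,421.19 × 0.01 = $24.21
Social Security (OASDI): $2,421.19 × 0.07 = $169.48
PFL insurance: $2,421.19 × 0.0075 = $18.16
Legal plan premium: $229.81
Total deductions = $24.21 + $24.21 + $169.48 + $18.16 + $229.81 = $465.87
Net pay = $2,421.19 − $465.87 = $1,955.32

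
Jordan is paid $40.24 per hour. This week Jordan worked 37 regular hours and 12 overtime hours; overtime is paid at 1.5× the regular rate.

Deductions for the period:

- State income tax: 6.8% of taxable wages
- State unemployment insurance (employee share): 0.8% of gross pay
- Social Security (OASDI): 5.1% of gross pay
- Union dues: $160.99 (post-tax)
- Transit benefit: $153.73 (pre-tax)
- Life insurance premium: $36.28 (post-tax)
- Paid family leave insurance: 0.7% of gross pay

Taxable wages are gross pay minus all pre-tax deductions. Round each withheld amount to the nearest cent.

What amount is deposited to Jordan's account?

Regular pay: 37 × $40.24 = $1,488.88
Overtime pay: 12 × $40.24 × 1.5 = $724.32
Gross pay = $1,488.88 + $724.32 = $2,213.20
Transit benefit: $153.73
Taxable wages = $2,213.20 − $153.73 = $2,059.47
State income tax: $2,059.47 × 0.068 = $140.04
Paid family leave insurance: $2,213.20 × 0.007 = $15.49
State unemployment insurance (employee share): $2,213.20 × 0.008 = $17.71
Social Security (OASDI): $2,213.20 × 0.051 = $112.87
Union dues: $160.99
Life insurance premium: $36.28
Total deductions = $153.73 + $140.04 + $15.49 + $17.71 + $112.87 + $160.99 + $36.28 = $637.11
Net pay = $2,213.20 − $637.11 = $1,576.09

$1,576.09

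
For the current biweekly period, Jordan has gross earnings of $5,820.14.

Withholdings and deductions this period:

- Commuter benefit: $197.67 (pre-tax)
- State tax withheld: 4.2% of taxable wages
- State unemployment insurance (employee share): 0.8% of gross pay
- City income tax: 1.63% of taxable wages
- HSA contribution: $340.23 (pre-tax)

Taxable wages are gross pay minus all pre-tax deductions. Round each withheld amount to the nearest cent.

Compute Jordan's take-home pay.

HSA contribution: $340.23
Commuter benefit: $197.67
Pre-tax total = $340.23 + $197.67 = $537.90
Taxable wages = $5,820.14 − $537.90 = $5,282.24
State tax withheld: $5,282.24 × 0.042 = $221.85
City income tax: $5,282.24 × 0.0163 = $86.10
State unemployment insurance (employee share): $5,820.14 × 0.008 = $46.56
Total deductions = $340.23 + $197.67 + $221.85 + $86.10 + $46.56 = $892.41
Net pay = $5,820.14 − $892.41 = $4,927.73

$4,927.73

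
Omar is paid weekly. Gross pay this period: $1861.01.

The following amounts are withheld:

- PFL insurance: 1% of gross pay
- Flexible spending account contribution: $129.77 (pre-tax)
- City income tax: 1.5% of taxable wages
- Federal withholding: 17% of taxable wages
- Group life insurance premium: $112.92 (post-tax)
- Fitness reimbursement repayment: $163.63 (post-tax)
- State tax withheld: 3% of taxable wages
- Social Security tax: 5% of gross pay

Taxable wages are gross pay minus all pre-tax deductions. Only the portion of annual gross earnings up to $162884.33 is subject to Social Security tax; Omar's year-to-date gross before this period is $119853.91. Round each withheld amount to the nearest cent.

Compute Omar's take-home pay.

$970.81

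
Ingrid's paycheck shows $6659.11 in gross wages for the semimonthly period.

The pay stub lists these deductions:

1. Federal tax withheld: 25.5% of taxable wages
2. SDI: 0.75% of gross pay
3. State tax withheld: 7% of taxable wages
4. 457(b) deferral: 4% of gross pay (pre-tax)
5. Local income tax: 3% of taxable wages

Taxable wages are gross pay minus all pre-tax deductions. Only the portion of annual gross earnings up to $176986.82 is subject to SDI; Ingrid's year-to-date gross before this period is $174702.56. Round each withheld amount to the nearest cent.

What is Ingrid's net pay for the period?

$4106.20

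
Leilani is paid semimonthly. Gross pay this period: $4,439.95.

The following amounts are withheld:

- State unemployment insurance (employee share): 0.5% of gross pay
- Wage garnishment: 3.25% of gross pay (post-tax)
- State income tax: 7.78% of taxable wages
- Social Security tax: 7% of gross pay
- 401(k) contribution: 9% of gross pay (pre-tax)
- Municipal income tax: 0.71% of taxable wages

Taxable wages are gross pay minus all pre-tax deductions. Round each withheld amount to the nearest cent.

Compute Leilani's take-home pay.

401(k) contribution: $4,439.95 × 0.09 = $399.60
Taxable wages = $4,439.95 − $399.60 = $4,040.35
Municipal income tax: $4,040.35 × 0.0071 = $28.69
State income tax: $4,040.35 × 0.0778 = $314.34
State unemployment insurance (employee share): $4,439.95 × 0.005 = $22.20
Social Security tax: $4,439.95 × 0.07 = $310.80
Wage garnishment: $4,439.95 × 0.0325 = $144.30
Total deductions = $399.60 + $28.69 + $314.34 + $22.20 + $310.80 + $144.30 = $1,219.93
Net pay = $4,439.95 − $1,219.93 = $3,220.02

$3,220.02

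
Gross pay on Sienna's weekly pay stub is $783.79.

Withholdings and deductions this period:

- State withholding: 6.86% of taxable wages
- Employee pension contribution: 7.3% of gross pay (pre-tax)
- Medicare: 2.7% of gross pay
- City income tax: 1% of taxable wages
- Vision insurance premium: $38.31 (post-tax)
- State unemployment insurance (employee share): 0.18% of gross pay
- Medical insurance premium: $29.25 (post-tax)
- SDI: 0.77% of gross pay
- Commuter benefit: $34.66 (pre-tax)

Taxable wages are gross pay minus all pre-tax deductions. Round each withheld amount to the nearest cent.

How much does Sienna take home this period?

Employee pension contribution: $783.79 × 0.073 = $57.22
Commuter benefit: $34.66
Pre-tax total = $57.22 + $34.66 = $91.88
Taxable wages = $783.79 − $91.88 = $691.91
City income tax: $691.91 × 0.01 = $6.92
State withholding: $691.91 × 0.0686 = $47.47
Medicare: $783.79 × 0.027 = $21.16
State unemployment insurance (employee share): $783.79 × 0.0018 = $1.41
SDI: $783.79 × 0.0077 = $6.04
Medical insurance premium: $29.25
Vision insurance premium: $38.31
Total deductions = $57.22 + $34.66 + $6.92 + $47.47 + $21.16 + $1.41 + $6.04 + $29.25 + $38.31 = $242.44
Net pay = $783.79 − $242.44 = $541.35

$541.35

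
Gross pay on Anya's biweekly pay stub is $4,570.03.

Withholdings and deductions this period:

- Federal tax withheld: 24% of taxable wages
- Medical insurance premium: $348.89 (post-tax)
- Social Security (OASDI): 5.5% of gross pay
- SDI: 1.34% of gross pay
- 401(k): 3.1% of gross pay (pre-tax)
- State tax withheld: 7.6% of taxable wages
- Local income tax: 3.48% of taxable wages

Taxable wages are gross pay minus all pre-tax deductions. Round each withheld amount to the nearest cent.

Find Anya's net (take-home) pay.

401(k): $4,570.03 × 0.031 = $141.67
Taxable wages = $4,570.03 − $141.67 = $4,428.36
Federal tax withheld: $4,428.36 × 0.24 = $1,062.81
Local income tax: $4,428.36 × 0.0348 = $154.11
State tax withheld: $4,428.36 × 0.076 = $336.56
SDI: $4,570.03 × 0.0134 = $61.24
Social Security (OASDI): $4,570.03 × 0.055 = $251.35
Medical insurance premium: $348.89
Total deductions = $141.67 + $1,062.81 + $154.11 + $336.56 + $61.24 + $251.35 + $348.89 = $2,356.63
Net pay = $4,570.03 − $2,356.63 = $2,213.40

$2,213.40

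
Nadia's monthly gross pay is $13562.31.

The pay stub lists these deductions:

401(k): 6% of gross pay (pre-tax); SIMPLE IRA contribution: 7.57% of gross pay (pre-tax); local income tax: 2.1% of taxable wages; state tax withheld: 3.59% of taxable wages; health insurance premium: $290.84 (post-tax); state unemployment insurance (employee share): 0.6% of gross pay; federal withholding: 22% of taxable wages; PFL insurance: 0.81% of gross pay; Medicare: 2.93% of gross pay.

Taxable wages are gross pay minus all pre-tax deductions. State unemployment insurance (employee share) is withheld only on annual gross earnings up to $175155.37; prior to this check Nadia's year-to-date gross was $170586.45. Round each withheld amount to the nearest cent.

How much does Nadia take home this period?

$7650.62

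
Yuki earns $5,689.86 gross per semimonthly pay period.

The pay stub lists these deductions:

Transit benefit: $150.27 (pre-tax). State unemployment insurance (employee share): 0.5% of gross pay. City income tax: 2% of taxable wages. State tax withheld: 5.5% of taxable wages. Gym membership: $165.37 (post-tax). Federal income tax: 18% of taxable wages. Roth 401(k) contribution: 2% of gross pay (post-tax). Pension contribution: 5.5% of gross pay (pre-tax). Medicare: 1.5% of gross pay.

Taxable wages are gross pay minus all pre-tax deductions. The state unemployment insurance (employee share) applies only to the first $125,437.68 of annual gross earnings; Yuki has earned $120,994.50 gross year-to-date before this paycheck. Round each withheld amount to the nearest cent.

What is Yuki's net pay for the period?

Transit benefit: $150.27
Pension contribution: $5,689.86 × 0.055 = $312.94
Pre-tax total = $150.27 + $312.94 = $463.21
Taxable wages = $5,689.86 − $463.21 = $5,226.65
State tax withheld: $5,226.65 × 0.055 = $287.47
City income tax: $5,226.65 × 0.02 = $104.53
Federal income tax: $5,226.65 × 0.18 = $940.80
Medicare: $5,689.86 × 0.015 = $85.35
State unemployment insurance (employee share): only $125,437.68 − $120,994.50 = $4,443.18 of this check is subject → $4,443.18 × 0.005 = $22.22
Roth 401(k) contribution: $5,689.86 × 0.02 = $113.80
Gym membership: $165.37
Total deductions = $150.27 + $312.94 + $287.47 + $104.53 + $940.80 + $85.35 + $22.22 + $113.80 + $165.37 = $2,182.75
Net pay = $5,689.86 − $2,182.75 = $3,507.11

$3,507.11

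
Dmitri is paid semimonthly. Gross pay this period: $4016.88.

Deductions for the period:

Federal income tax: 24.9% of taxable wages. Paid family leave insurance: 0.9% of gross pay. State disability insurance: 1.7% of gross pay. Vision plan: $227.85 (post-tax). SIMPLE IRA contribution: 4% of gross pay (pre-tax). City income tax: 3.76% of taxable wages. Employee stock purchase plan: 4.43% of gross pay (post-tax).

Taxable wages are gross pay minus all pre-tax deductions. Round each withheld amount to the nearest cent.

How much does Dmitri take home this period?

SIMPLE IRA contribution: $4016.88 × 0.04 = $160.68
Taxable wages = $4016.88 − $160.68 = $3856.20
City income tax: $3856.20 × 0.0376 = $144.99
Federal income tax: $3856.20 × 0.249 = $960.19
State disability insurance: $4016.88 × 0.017 = $68.29
Paid family leave insurance: $4016.88 × 0.009 = $36.15
Employee stock purchase plan: $4016.88 × 0.0443 = $177.95
Vision plan: $227.85
Total deductions = $160.68 + $144.99 + $960.19 + $68.29 + $36.15 + $177.95 + $227.85 = $1776.10
Net pay = $4016.88 − $1776.10 = $2240.78

$2240.78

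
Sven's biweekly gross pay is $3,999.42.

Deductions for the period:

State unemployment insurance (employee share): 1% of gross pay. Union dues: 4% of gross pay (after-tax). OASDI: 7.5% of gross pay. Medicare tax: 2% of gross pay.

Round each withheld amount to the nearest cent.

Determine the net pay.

$3,419.50

State unemployment insurance (employee share): $3,999.42 × 0.01 = $39.99
Medicare tax: $3,999.42 × 0.02 = $79.99
OASDI: $3,999.42 × 0.075 = $299.96
Union dues: $3,999.42 × 0.04 = $159.98
Total deductions = $39.99 + $79.99 + $299.96 + $159.98 = $579.92
Net pay = $3,999.42 − $579.92 = $3,419.50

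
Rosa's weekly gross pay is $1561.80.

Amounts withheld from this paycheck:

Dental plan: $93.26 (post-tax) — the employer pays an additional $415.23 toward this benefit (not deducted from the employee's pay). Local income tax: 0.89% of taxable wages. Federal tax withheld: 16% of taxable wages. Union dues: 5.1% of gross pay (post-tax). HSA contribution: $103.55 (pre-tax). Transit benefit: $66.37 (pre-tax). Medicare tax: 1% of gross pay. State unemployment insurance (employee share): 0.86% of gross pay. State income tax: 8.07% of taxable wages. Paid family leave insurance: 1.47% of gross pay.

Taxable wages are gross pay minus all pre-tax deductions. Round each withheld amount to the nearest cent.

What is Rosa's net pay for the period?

$819.55

HSA contribution: $103.55
Transit benefit: $66.37
Pre-tax total = $103.55 + $66.37 = $169.92
Taxable wages = $1561.80 − $169.92 = $1391.88
Federal tax withheld: $1391.88 × 0.16 = $222.70
Local income tax: $1391.88 × 0.0089 = $12.39
State income tax: $1391.88 × 0.0807 = $112.32
Medicare tax: $1561.80 × 0.01 = $15.62
State unemployment insurance (employee share): $1561.80 × 0.0086 = $13.43
Paid family leave insurance: $1561.80 × 0.0147 = $22.96
Union dues: $1561.80 × 0.051 = $79.65
Dental plan: $93.26
(Employer's $415.23 toward dental plan is not withheld from the employee.)
Total deductions = $103.55 + $66.37 + $222.70 + $12.39 + $112.32 + $15.62 + $13.43 + $22.96 + $79.65 + $93.26 = $742.25
Net pay = $1561.80 − $742.25 = $819.55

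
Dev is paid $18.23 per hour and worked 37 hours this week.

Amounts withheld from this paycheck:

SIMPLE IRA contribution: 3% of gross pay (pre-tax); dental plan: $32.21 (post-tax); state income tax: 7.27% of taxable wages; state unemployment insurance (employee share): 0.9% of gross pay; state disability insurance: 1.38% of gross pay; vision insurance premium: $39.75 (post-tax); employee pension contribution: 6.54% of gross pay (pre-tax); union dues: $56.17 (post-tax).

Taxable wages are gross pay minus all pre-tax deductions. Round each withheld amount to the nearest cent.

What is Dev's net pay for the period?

Gross pay: 37 × $18.23 = $674.51
SIMPLE IRA contribution: $674.51 × 0.03 = $20.24
Employee pension contribution: $674.51 × 0.0654 = $44.11
Pre-tax total = $20.24 + $44.11 = $64.35
Taxable wages = $674.51 − $64.35 = $610.16
State income tax: $610.16 × 0.0727 = $44.36
State disability insurance: $674.51 × 0.0138 = $9.31
State unemployment insurance (employee share): $674.51 × 0.009 = $6.07
Union dues: $56.17
Vision insurance premium: $39.75
Dental plan: $32.21
Total deductions = $20.24 + $44.11 + $44.36 + $9.31 + $6.07 + $56.17 + $39.75 + $32.21 = $252.22
Net pay = $674.51 − $252.22 = $422.29

$422.29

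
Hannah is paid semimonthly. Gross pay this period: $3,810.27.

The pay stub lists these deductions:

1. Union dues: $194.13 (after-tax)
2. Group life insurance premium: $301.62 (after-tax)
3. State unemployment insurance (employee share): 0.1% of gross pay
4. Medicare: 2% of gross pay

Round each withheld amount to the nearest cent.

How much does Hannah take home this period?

$3,234.50

State unemployment insurance (employee share): $3,810.27 × 0.001 = $3.81
Medicare: $3,810.27 × 0.02 = $76.21
Group life insurance premium: $301.62
Union dues: $194.13
Total deductions = $3.81 + $76.21 + $301.62 + $194.13 = $575.77
Net pay = $3,810.27 − $575.77 = $3,234.50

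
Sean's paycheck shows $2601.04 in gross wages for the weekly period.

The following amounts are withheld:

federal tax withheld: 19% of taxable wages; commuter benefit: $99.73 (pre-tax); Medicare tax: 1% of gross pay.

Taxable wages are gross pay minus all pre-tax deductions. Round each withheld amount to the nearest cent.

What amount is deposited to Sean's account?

Commuter benefit: $99.73
Taxable wages = $2601.04 − $99.73 = $2501.31
Federal tax withheld: $2501.31 × 0.19 = $475.25
Medicare tax: $2601.04 × 0.01 = $26.01
Total deductions = $99.73 + $475.25 + $26.01 = $600.99
Net pay = $2601.04 − $600.99 = $2000.05

$2000.05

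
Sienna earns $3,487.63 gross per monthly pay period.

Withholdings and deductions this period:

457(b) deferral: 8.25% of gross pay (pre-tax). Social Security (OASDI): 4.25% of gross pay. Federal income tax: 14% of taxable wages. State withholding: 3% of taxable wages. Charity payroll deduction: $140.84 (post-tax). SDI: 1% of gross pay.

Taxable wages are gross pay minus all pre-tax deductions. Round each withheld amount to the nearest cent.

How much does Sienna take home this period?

457(b) deferral: $3,487.63 × 0.0825 = $287.73
Taxable wages = $3,487.63 − $287.73 = $3,199.90
Federal income tax: $3,199.90 × 0.14 = $447.99
State withholding: $3,199.90 × 0.03 = $96.00
SDI: $3,487.63 × 0.01 = $34.88
Social Security (OASDI): $3,487.63 × 0.0425 = $148.22
Charity payroll deduction: $140.84
Total deductions = $287.73 + $447.99 + $96.00 + $34.88 + $148.22 + $140.84 = $1,155.66
Net pay = $3,487.63 − $1,155.66 = $2,331.97

$2,331.97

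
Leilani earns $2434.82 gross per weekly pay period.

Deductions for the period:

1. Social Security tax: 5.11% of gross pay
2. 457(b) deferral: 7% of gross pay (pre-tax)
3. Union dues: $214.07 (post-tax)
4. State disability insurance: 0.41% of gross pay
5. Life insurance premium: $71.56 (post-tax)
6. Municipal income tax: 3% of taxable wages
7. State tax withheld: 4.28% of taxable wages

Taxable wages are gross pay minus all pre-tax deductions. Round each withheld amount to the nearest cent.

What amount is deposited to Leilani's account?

457(b) deferral: $2434.82 × 0.07 = $170.44
Taxable wages = $2434.82 − $170.44 = $2264.38
State tax withheld: $2264.38 × 0.0428 = $96.92
Municipal income tax: $2264.38 × 0.03 = $67.93
Social Security tax: $2434.82 × 0.0511 = $124.42
State disability insurance: $2434.82 × 0.0041 = $9.98
Life insurance premium: $71.56
Union dues: $214.07
Total deductions = $170.44 + $96.92 + $67.93 + $124.42 + $9.98 + $71.56 + $214.07 = $755.32
Net pay = $2434.82 − $755.32 = $1679.50

$1679.50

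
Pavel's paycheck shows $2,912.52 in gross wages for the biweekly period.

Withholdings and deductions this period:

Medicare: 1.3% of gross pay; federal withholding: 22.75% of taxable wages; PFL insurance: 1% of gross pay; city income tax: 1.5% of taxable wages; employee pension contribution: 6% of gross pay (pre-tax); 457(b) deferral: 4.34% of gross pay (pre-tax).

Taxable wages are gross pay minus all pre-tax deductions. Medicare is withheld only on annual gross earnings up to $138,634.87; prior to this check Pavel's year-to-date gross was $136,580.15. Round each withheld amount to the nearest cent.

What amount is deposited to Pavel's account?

Employee pension contribution: $2,912.52 × 0.06 = $174.75
457(b) deferral: $2,912.52 × 0.0434 = $126.40
Pre-tax total = $174.75 + $126.40 = $301.15
Taxable wages = $2,912.52 − $301.15 = $2,611.37
City income tax: $2,611.37 × 0.015 = $39.17
Federal withholding: $2,611.37 × 0.2275 = $594.09
PFL insurance: $2,912.52 × 0.01 = $29.13
Medicare: only $138,634.87 − $136,580.15 = $2,054.72 of this check is subject → $2,054.72 × 0.013 = $26.71
Total deductions = $174.75 + $126.40 + $39.17 + $594.09 + $29.13 + $26.71 = $990.25
Net pay = $2,912.52 − $990.25 = $1,922.27

$1,922.27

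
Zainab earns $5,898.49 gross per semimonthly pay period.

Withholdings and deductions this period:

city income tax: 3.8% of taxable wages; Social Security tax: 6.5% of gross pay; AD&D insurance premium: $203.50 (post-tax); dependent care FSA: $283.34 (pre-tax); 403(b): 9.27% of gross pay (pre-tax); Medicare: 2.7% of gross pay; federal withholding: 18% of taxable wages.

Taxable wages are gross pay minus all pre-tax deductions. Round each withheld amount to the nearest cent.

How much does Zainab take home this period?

$3,217.30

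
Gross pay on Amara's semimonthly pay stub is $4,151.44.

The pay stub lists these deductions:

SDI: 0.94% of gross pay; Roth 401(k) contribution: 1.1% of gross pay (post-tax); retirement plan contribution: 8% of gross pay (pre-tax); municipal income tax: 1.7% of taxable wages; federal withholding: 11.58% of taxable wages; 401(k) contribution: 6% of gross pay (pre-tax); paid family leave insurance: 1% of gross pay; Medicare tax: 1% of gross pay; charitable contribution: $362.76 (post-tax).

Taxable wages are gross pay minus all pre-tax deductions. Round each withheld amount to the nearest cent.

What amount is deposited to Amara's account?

$2,565.64

401(k) contribution: $4,151.44 × 0.06 = $249.09
Retirement plan contribution: $4,151.44 × 0.08 = $332.12
Pre-tax total = $249.09 + $332.12 = $581.21
Taxable wages = $4,151.44 − $581.21 = $3,570.23
Federal withholding: $3,570.23 × 0.1158 = $413.43
Municipal income tax: $3,570.23 × 0.017 = $60.69
Medicare tax: $4,151.44 × 0.01 = $41.51
SDI: $4,151.44 × 0.0094 = $39.02
Paid family leave insurance: $4,151.44 × 0.01 = $41.51
Charitable contribution: $362.76
Roth 401(k) contribution: $4,151.44 × 0.011 = $45.67
Total deductions = $249.09 + $332.12 + $413.43 + $60.69 + $41.51 + $39.02 + $41.51 + $362.76 + $45.67 = $1,585.80
Net pay = $4,151.44 − $1,585.80 = $2,565.64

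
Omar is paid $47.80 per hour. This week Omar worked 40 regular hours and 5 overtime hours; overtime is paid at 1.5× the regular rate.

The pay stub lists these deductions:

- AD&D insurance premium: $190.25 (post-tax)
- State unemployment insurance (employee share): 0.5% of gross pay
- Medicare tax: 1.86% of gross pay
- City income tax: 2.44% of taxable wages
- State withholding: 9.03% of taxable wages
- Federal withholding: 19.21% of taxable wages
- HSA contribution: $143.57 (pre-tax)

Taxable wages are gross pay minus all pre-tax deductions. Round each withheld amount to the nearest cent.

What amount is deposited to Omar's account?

Regular pay: 40 × $47.80 = $1,912.00
Overtime pay: 5 × $47.80 × 1.5 = $358.50
Gross pay = $1,912.00 + $358.50 = $2,270.50
HSA contribution: $143.57
Taxable wages = $2,270.50 − $143.57 = $2,126.93
Federal withholding: $2,126.93 × 0.1921 = $408.58
City income tax: $2,126.93 × 0.0244 = $51.90
State withholding: $2,126.93 × 0.0903 = $192.06
Medicare tax: $2,270.50 × 0.0186 = $42.23
State unemployment insurance (employee share): $2,270.50 × 0.005 = $11.35
AD&D insurance premium: $190.25
Total deductions = $143.57 + $408.58 + $51.90 + $192.06 + $42.23 + $11.35 + $190.25 = $1,039.94
Net pay = $2,270.50 − $1,039.94 = $1,230.56

$1,230.56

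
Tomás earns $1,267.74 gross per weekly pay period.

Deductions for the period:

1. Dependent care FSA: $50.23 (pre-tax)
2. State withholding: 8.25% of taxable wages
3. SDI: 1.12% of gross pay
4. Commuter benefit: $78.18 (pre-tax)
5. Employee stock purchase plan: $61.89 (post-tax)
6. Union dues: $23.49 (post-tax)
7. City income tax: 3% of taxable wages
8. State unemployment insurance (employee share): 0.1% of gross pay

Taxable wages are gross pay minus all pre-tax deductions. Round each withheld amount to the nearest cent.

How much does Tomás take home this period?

$910.31

Dependent care FSA: $50.23
Commuter benefit: $78.18
Pre-tax total = $50.23 + $78.18 = $128.41
Taxable wages = $1,267.74 − $128.41 = $1,139.33
City income tax: $1,139.33 × 0.03 = $34.18
State withholding: $1,139.33 × 0.0825 = $93.99
SDI: $1,267.74 × 0.0112 = $14.20
State unemployment insurance (employee share): $1,267.74 × 0.001 = $1.27
Union dues: $23.49
Employee stock purchase plan: $61.89
Total deductions = $50.23 + $78.18 + $34.18 + $93.99 + $14.20 + $1.27 + $23.49 + $61.89 = $357.43
Net pay = $1,267.74 − $357.43 = $910.31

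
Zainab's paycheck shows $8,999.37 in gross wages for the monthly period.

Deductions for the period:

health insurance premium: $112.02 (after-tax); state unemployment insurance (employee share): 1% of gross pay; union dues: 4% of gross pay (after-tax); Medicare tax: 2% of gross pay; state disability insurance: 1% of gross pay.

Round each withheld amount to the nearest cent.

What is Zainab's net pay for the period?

$8,167.41

Medicare tax: $8,999.37 × 0.02 = $179.99
State unemployment insurance (employee share): $8,999.37 × 0.01 = $89.99
State disability insurance: $8,999.37 × 0.01 = $89.99
Union dues: $8,999.37 × 0.04 = $359.97
Health insurance premium: $112.02
Total deductions = $179.99 + $89.99 + $89.99 + $359.97 + $112.02 = $831.96
Net pay = $8,999.37 − $831.96 = $8,167.41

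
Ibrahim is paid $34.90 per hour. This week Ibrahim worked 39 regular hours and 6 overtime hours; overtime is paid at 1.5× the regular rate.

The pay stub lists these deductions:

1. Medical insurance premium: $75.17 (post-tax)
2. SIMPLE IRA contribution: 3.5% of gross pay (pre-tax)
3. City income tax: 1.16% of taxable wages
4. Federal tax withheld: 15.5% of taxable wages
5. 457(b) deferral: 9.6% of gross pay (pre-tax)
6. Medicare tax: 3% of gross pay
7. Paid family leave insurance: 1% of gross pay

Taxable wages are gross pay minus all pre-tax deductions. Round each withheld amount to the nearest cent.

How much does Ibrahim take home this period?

Regular pay: 39 × $34.90 = $1361.10
Overtime pay: 6 × $34.90 × 1.5 = $314.10
Gross pay = $1361.10 + $314.10 = $1675.20
457(b) deferral: $1675.20 × 0.096 = $160.82
SIMPLE IRA contribution: $1675.20 × 0.035 = $58.63
Pre-tax total = $160.82 + $58.63 = $219.45
Taxable wages = $1675.20 − $219.45 = $1455.75
Federal tax withheld: $1455.75 × 0.155 = $225.64
City income tax: $1455.75 × 0.0116 = $16.89
Medicare tax: $1675.20 × 0.03 = $50.26
Paid family leave insurance: $1675.20 × 0.01 = $16.75
Medical insurance premium: $75.17
Total deductions = $160.82 + $58.63 + $225.64 + $16.89 + $50.26 + $16.75 + $75.17 = $604.16
Net pay = $1675.20 − $604.16 = $1071.04

$1071.04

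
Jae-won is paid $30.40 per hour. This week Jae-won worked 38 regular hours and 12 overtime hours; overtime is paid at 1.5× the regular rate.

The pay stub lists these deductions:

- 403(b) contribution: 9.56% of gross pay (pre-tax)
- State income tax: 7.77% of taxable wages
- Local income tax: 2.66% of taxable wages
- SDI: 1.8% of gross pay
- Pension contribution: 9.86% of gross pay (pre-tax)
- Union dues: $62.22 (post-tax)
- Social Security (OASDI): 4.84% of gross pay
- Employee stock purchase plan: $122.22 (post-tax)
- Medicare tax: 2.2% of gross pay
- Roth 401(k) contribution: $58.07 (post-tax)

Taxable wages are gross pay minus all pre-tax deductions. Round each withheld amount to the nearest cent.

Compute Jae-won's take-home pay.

Regular pay: 38 × $30.40 = $1,155.20
Overtime pay: 12 × $30.40 × 1.5 = $547.20
Gross pay = $1,155.20 + $547.20 = $1,702.40
403(b) contribution: $1,702.40 × 0.0956 = $162.75
Pension contribution: $1,702.40 × 0.0986 = $167.86
Pre-tax total = $162.75 + $167.86 = $330.61
Taxable wages = $1,702.40 − $330.61 = $1,371.79
State income tax: $1,371.79 × 0.0777 = $106.59
Local income tax: $1,371.79 × 0.0266 = $36.49
Medicare tax: $1,702.40 × 0.022 = $37.45
SDI: $1,702.40 × 0.018 = $30.64
Social Security (OASDI): $1,702.40 × 0.0484 = $82.40
Roth 401(k) contribution: $58.07
Union dues: $62.22
Employee stock purchase plan: $122.22
Total deductions = $162.75 + $167.86 + $106.59 + $36.49 + $37.45 + $30.64 + $82.40 + $58.07 + $62.22 + $122.22 = $866.69
Net pay = $1,702.40 − $866.69 = $835.71

$835.71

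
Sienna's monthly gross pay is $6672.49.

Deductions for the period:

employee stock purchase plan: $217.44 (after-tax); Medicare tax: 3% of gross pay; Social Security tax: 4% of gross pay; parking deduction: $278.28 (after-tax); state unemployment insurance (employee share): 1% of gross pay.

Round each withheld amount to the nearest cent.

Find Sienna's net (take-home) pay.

Medicare tax: $6672.49 × 0.03 = $200.17
Social Security tax: $6672.49 × 0.04 = $266.90
State unemployment insurance (employee share): $6672.49 × 0.01 = $66.72
Employee stock purchase plan: $217.44
Parking deduction: $278.28
Total deductions = $200.17 + $266.90 + $66.72 + $217.44 + $278.28 = $1029.51
Net pay = $6672.49 − $1029.51 = $5642.98

$5642.98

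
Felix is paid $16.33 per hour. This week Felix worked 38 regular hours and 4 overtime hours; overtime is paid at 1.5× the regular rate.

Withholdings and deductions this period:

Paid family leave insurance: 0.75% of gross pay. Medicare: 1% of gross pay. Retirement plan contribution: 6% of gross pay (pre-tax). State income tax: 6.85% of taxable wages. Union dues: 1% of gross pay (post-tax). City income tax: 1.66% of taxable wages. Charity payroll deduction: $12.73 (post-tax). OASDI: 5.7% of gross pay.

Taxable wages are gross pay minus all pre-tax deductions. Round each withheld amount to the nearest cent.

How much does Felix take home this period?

$544.47

Regular pay: 38 × $16.33 = $620.54
Overtime pay: 4 × $16.33 × 1.5 = $97.98
Gross pay = $620.54 + $97.98 = $718.52
Retirement plan contribution: $718.52 × 0.06 = $43.11
Taxable wages = $718.52 − $43.11 = $675.41
City income tax: $675.41 × 0.0166 = $11.21
State income tax: $675.41 × 0.0685 = $46.27
OASDI: $718.52 × 0.057 = $40.96
Medicare: $718.52 × 0.01 = $7.19
Paid family leave insurance: $718.52 × 0.0075 = $5.39
Charity payroll deduction: $12.73
Union dues: $718.52 × 0.01 = $7.19
Total deductions = $43.11 + $11.21 + $46.27 + $40.96 + $7.19 + $5.39 + $12.73 + $7.19 = $174.05
Net pay = $718.52 − $174.05 = $544.47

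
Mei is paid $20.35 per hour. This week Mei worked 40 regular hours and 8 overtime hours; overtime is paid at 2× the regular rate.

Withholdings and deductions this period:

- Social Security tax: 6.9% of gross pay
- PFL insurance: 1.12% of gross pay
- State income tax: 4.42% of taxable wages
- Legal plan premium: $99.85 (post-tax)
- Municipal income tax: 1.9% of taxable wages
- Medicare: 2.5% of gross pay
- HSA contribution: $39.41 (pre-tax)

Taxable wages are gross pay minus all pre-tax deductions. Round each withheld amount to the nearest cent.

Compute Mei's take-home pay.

$810.93

Regular pay: 40 × $20.35 = $814.00
Overtime pay: 8 × $20.35 × 2 = $325.60
Gross pay = $814.00 + $325.60 = $1,139.60
HSA contribution: $39.41
Taxable wages = $1,139.60 − $39.41 = $1,100.19
State income tax: $1,100.19 × 0.0442 = $48.63
Municipal income tax: $1,100.19 × 0.019 = $20.90
Social Security tax: $1,139.60 × 0.069 = $78.63
Medicare: $1,139.60 × 0.025 = $28.49
PFL insurance: $1,139.60 × 0.0112 = $12.76
Legal plan premium: $99.85
Total deductions = $39.41 + $48.63 + $20.90 + $78.63 + $28.49 + $12.76 + $99.85 = $328.67
Net pay = $1,139.60 − $328.67 = $810.93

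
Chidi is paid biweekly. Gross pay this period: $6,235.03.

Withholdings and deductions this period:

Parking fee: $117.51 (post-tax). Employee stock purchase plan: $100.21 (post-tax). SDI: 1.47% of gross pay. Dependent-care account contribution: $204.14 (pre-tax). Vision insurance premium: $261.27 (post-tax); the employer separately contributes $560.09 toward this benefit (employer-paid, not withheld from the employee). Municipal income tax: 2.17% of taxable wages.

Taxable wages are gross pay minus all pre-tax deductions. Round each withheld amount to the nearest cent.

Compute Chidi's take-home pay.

$5,329.38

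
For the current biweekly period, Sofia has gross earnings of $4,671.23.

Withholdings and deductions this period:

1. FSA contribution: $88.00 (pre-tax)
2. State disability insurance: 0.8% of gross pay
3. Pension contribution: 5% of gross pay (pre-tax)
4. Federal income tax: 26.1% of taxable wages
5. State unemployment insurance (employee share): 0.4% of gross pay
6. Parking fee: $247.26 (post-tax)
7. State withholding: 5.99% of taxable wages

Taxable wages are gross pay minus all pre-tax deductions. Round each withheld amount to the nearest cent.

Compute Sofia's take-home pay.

$2,650.55

Pension contribution: $4,671.23 × 0.05 = $233.56
FSA contribution: $88.00
Pre-tax total = $233.56 + $88.00 = $321.56
Taxable wages = $4,671.23 − $321.56 = $4,349.67
State withholding: $4,349.67 × 0.0599 = $260.55
Federal income tax: $4,349.67 × 0.261 = $1,135.26
State disability insurance: $4,671.23 × 0.008 = $37.37
State unemployment insurance (employee share): $4,671.23 × 0.004 = $18.68
Parking fee: $247.26
Total deductions = $233.56 + $88.00 + $260.55 + $1,135.26 + $37.37 + $18.68 + $247.26 = $2,020.68
Net pay = $4,671.23 − $2,020.68 = $2,650.55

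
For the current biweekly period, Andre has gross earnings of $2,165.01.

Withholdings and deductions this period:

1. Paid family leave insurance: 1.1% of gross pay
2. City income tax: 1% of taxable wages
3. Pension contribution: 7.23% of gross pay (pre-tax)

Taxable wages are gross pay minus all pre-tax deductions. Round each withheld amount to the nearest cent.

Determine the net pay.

Pension contribution: $2,165.01 × 0.0723 = $156.53
Taxable wages = $2,165.01 − $156.53 = $2,008.48
City income tax: $2,008.48 × 0.01 = $20.08
Paid family leave insurance: $2,165.01 × 0.011 = $23.82
Total deductions = $156.53 + $20.08 + $23.82 = $200.43
Net pay = $2,165.01 − $200.43 = $1,964.58

$1,964.58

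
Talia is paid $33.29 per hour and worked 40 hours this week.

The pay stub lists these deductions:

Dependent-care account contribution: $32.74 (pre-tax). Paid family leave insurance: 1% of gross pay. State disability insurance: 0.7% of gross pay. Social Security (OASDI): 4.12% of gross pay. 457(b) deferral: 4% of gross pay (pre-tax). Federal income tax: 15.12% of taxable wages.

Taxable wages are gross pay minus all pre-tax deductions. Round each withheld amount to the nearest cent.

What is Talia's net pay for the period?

$979.77

Gross pay: 40 × $33.29 = $1,331.60
457(b) deferral: $1,331.60 × 0.04 = $53.26
Dependent-care account contribution: $32.74
Pre-tax total = $53.26 + $32.74 = $86.00
Taxable wages = $1,331.60 − $86.00 = $1,245.60
Federal income tax: $1,245.60 × 0.1512 = $188.33
Paid family leave insurance: $1,331.60 × 0.01 = $13.32
Social Security (OASDI): $1,331.60 × 0.0412 = $54.86
State disability insurance: $1,331.60 × 0.007 = $9.32
Total deductions = $53.26 + $32.74 + $188.33 + $13.32 + $54.86 + $9.32 = $351.83
Net pay = $1,331.60 − $351.83 = $979.77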